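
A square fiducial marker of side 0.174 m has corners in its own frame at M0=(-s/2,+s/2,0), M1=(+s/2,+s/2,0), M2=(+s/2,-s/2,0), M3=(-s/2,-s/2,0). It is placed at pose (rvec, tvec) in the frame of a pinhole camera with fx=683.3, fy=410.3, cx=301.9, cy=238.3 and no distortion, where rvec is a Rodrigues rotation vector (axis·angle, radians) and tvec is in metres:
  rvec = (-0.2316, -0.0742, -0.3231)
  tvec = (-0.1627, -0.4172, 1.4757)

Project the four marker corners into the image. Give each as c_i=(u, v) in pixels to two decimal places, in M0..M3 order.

c0=(199.52, 150.33) c1=(277.52, 136.58) c2=(252.60, 95.32) c3=(176.23, 108.20)

Intrinsics K: fx=683.3, fy=410.3, cx=301.9, cy=238.3
Marker side s = 0.174 m; corners in marker frame (Z=0):
  M0 = (-0.0870, +0.0870, 0)
  M1 = (+0.0870, +0.0870, 0)
  M2 = (+0.0870, -0.0870, 0)
  M3 = (-0.0870, -0.0870, 0)
rvec = (-0.2316, -0.0742, -0.3231), |rvec| = θ = 0.40440 rad = 23.170°
Rodrigues: sinθ=0.39347, 1−cosθ=0.08066; R = I + sinθ·[k]× + (1−cosθ)·[k]×²:
    [+0.94580 +0.32284 -0.03529]
    [-0.30589 +0.92205 +0.23716]
    [+0.10910 -0.21351 +0.97083]
t = (-0.1627, -0.4172, 1.4757) m
M0: Pc = R·M0+t = (-0.21690, -0.31037, +1.44763); u = 683.3·(-0.21690)/1.44763 + 301.9 = 199.5220, v = 410.3·(-0.31037)/1.44763 + 238.3 = 150.3327
M1: Pc = R·M1+t = (-0.05233, -0.36359, +1.46662); u = 683.3·(-0.05233)/1.46662 + 301.9 = 277.5200, v = 410.3·(-0.36359)/1.46662 + 238.3 = 136.5812
M2: Pc = R·M2+t = (-0.10850, -0.52403, +1.50377); u = 683.3·(-0.10850)/1.50377 + 301.9 = 252.5971, v = 410.3·(-0.52403)/1.50377 + 238.3 = 95.3191
M3: Pc = R·M3+t = (-0.27307, -0.47081, +1.48478); u = 683.3·(-0.27307)/1.48478 + 301.9 = 176.2321, v = 410.3·(-0.47081)/1.48478 + 238.3 = 108.1990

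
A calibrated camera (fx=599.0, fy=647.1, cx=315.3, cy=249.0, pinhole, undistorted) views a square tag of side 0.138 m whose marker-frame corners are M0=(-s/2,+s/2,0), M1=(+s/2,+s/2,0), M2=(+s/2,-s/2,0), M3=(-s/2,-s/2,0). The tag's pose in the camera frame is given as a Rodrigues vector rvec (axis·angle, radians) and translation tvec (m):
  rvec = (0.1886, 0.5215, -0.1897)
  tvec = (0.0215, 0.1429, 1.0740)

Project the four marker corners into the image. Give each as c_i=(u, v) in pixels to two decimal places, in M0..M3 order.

c0=(303.77, 375.49) c1=(370.08, 372.79) c2=(352.83, 291.25) c3=(286.54, 299.20)

Intrinsics K: fx=599.0, fy=647.1, cx=315.3, cy=249.0
Marker side s = 0.138 m; corners in marker frame (Z=0):
  M0 = (-0.0690, +0.0690, 0)
  M1 = (+0.0690, +0.0690, 0)
  M2 = (+0.0690, -0.0690, 0)
  M3 = (-0.0690, -0.0690, 0)
rvec = (0.1886, 0.5215, -0.1897), |rvec| = θ = 0.58610 rad = 33.581°
Rodrigues: sinθ=0.55312, 1−cosθ=0.16690; R = I + sinθ·[k]× + (1−cosθ)·[k]×²:
    [+0.85038 +0.22681 +0.47477]
    [-0.13124 +0.96523 -0.22605]
    [-0.50953 +0.12992 +0.85059]
t = (0.0215, 0.1429, 1.0740) m
M0: Pc = R·M0+t = (-0.02153, +0.21856, +1.11812); u = 599.0·(-0.02153)/1.11812 + 315.3 = 303.7678, v = 647.1·(+0.21856)/1.11812 + 249.0 = 375.4870
M1: Pc = R·M1+t = (+0.09583, +0.20045, +1.04781); u = 599.0·(+0.09583)/1.04781 + 315.3 = 370.0811, v = 647.1·(+0.20045)/1.04781 + 249.0 = 372.7904
M2: Pc = R·M2+t = (+0.06453, +0.06724, +1.02988); u = 599.0·(+0.06453)/1.02988 + 315.3 = 352.8301, v = 647.1·(+0.06724)/1.02988 + 249.0 = 291.2508
M3: Pc = R·M3+t = (-0.05283, +0.08535, +1.10019); u = 599.0·(-0.05283)/1.10019 + 315.3 = 286.5387, v = 647.1·(+0.08535)/1.10019 + 249.0 = 299.2028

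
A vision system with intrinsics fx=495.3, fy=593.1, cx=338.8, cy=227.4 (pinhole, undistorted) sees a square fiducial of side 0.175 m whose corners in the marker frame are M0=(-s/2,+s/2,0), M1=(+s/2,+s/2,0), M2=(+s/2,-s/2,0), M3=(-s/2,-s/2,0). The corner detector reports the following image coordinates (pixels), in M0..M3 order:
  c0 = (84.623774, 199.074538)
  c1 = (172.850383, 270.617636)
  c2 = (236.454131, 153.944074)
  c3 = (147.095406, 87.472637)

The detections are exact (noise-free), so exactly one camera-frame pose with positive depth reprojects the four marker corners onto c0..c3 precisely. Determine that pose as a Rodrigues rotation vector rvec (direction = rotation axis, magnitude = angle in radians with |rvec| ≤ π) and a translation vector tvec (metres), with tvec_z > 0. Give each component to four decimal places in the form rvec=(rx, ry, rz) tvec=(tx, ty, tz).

Intrinsics K: fx=495.3, fy=593.1, cx=338.8, cy=227.4
Marker side s = 0.175 m; corners in marker frame (Z=0):
  M0 = (-0.0875, +0.0875, 0)
  M1 = (+0.0875, +0.0875, 0)
  M2 = (+0.0875, -0.0875, 0)
  M3 = (-0.0875, -0.0875, 0)
Detected image corners:
  c0 = (84.623774, 199.074538) px
  c1 = (172.850383, 270.617636) px
  c2 = (236.454131, 153.944074) px
  c3 = (147.095406, 87.472637) px
Planar DLT: solve 8×8 A·h = b for H (H[2,2]=1):
  H  [+473.99826 -372.19943 +159.65331]
  H  [+357.16949 +638.59150 +176.77256]
  H  [-0.20848 -0.07515 +1.00000]
B = K⁻¹H; ‖b₁‖=1.310683, ‖b₂‖=1.310683; λ = 2/(‖b₁‖+‖b₂‖) = 0.762961, sign → tz>0 ⇒ λ=+0.762961
r₁ = λ·B[:,0] = (+0.83895,+0.52045,-0.15906); r₂ = λ·B[:,1] = (-0.53412,+0.84346,-0.05734)
r₃ = r₁×r₂ = (+0.10432,+0.13306,+0.98560); SVD([r₁ r₂ r₃]) → R = UVᵀ:
  R  [+0.83895 -0.53412 +0.10432]
  R  [+0.52045 +0.84346 +0.13306]
  R  [-0.15906 -0.05734 +0.98560]
t = (-0.27596, -0.06513, +0.76296) m
tr R = 2.668016; θ = arccos((tr R − 1)/2) = 0.584464 rad = 33.487°
axis k = ((R−Rᵀ)₃₂, (R−Rᵀ)₁₃, (R−Rᵀ)₂₁) / (2 sinθ) = (-0.172536, +0.238677, +0.955649)
rvec = θ·k = (-0.100841, +0.139498, +0.558542)

rvec=(-0.1008, 0.1395, 0.5585) tvec=(-0.2760, -0.0651, 0.7630)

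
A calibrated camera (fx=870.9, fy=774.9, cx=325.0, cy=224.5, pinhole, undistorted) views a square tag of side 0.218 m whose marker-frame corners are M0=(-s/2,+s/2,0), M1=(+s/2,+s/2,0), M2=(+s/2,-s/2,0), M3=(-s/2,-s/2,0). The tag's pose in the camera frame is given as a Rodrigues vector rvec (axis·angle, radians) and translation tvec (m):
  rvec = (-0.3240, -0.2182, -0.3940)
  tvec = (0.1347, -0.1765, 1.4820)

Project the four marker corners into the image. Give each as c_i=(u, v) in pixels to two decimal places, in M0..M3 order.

c0=(374.55, 200.39) c1=(488.00, 162.64) c2=(431.52, 69.20) c3=(320.26, 101.77)

Intrinsics K: fx=870.9, fy=774.9, cx=325.0, cy=224.5
Marker side s = 0.218 m; corners in marker frame (Z=0):
  M0 = (-0.1090, +0.1090, 0)
  M1 = (+0.1090, +0.1090, 0)
  M2 = (+0.1090, -0.1090, 0)
  M3 = (-0.1090, -0.1090, 0)
rvec = (-0.3240, -0.2182, -0.3940), |rvec| = θ = 0.55482 rad = 31.789°
Rodrigues: sinθ=0.52679, 1−cosθ=0.15000; R = I + sinθ·[k]× + (1−cosθ)·[k]×²:
    [+0.90115 +0.40855 -0.14497]
    [-0.33964 +0.87320 +0.34953]
    [+0.26938 -0.26574 +0.92564]
t = (0.1347, -0.1765, 1.4820) m
M0: Pc = R·M0+t = (+0.08101, -0.04430, +1.42367); u = 870.9·(+0.08101)/1.42367 + 325.0 = 374.5536, v = 774.9·(-0.04430)/1.42367 + 224.5 = 200.3875
M1: Pc = R·M1+t = (+0.27746, -0.11834, +1.48240); u = 870.9·(+0.27746)/1.48240 + 325.0 = 488.0044, v = 774.9·(-0.11834)/1.48240 + 224.5 = 162.6382
M2: Pc = R·M2+t = (+0.18839, -0.30870, +1.54033); u = 870.9·(+0.18839)/1.54033 + 325.0 = 431.5178, v = 774.9·(-0.30870)/1.54033 + 224.5 = 69.2010
M3: Pc = R·M3+t = (-0.00806, -0.23466, +1.48160); u = 870.9·(-0.00806)/1.48160 + 325.0 = 320.2640, v = 774.9·(-0.23466)/1.48160 + 224.5 = 101.7708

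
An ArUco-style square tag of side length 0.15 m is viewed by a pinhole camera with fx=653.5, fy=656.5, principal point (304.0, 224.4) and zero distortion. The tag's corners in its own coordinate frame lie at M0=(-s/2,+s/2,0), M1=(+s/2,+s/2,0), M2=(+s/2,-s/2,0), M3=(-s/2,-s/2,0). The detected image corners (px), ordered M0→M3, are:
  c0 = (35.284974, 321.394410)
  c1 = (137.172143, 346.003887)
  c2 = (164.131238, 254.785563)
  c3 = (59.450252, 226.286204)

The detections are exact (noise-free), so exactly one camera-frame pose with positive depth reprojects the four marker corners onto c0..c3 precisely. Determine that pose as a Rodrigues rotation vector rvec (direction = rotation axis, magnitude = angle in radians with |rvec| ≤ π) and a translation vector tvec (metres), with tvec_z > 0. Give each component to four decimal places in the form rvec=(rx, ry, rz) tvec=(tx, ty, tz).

Intrinsics K: fx=653.5, fy=656.5, cx=304.0, cy=224.4
Marker side s = 0.15 m; corners in marker frame (Z=0):
  M0 = (-0.0750, +0.0750, 0)
  M1 = (+0.0750, +0.0750, 0)
  M2 = (+0.0750, -0.0750, 0)
  M3 = (-0.0750, -0.0750, 0)
Detected image corners:
  c0 = (35.284974, 321.394410) px
  c1 = (137.172143, 346.003887) px
  c2 = (164.131238, 254.785563) px
  c3 = (59.450252, 226.286204) px
Planar DLT: solve 8×8 A·h = b for H (H[2,2]=1):
  H  [+709.38800 -147.51310 +99.60760]
  H  [+237.67209 +687.72353 +288.14194]
  H  [+0.21200 +0.23280 +1.00000]
B = K⁻¹H; ‖b₁‖=1.050127, ‖b₂‖=1.050126; λ = 2/(‖b₁‖+‖b₂‖) = 0.952266, sign → tz>0 ⇒ λ=+0.952266
r₁ = λ·B[:,0] = (+0.93979,+0.27574,+0.20188); r₂ = λ·B[:,1] = (-0.31808,+0.92178,+0.22169)
r₃ = r₁×r₂ = (-0.12496,-0.27256,+0.95399); SVD([r₁ r₂ r₃]) → R = UVᵀ:
  R  [+0.93979 -0.31808 -0.12496]
  R  [+0.27574 +0.92178 -0.27256]
  R  [+0.20188 +0.22169 +0.95399]
t = (-0.29784, +0.09246, +0.95227) m
tr R = 2.815564; θ = arccos((tr R − 1)/2) = 0.432831 rad = 24.799°
axis k = ((R−Rᵀ)₃₂, (R−Rᵀ)₁₃, (R−Rᵀ)₂₁) / (2 sinθ) = (+0.589168, -0.389615, +0.707871)
rvec = θ·k = (+0.255010, -0.168637, +0.306389)

rvec=(0.2550, -0.1686, 0.3064) tvec=(-0.2978, 0.0925, 0.9523)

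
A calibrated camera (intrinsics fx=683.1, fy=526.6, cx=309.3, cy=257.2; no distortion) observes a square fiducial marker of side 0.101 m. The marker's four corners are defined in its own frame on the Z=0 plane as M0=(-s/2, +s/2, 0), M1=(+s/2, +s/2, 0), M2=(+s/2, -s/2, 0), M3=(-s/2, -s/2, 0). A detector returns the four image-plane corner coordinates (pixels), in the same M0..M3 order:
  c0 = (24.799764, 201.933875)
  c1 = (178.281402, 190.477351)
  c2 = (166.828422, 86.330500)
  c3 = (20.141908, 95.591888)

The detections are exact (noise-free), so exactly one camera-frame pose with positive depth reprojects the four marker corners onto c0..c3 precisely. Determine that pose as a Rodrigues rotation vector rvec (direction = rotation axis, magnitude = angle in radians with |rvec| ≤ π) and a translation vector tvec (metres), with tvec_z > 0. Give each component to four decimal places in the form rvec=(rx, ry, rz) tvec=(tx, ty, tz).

Intrinsics K: fx=683.1, fy=526.6, cx=309.3, cy=257.2
Marker side s = 0.101 m; corners in marker frame (Z=0):
  M0 = (-0.0505, +0.0505, 0)
  M1 = (+0.0505, +0.0505, 0)
  M2 = (+0.0505, -0.0505, 0)
  M3 = (-0.0505, -0.0505, 0)
Detected image corners:
  c0 = (24.799764, 201.933875) px
  c1 = (178.281402, 190.477351) px
  c2 = (166.828422, 86.330500) px
  c3 = (20.141908, 95.591888) px
Planar DLT: solve 8×8 A·h = b for H (H[2,2]=1):
  H  [+1500.95638 +35.47332 +98.03209]
  H  [-79.11952 +976.32605 +142.32687]
  H  [+0.16153 -0.45694 +1.00000]
B = K⁻¹H; ‖b₁‖=2.142553, ‖b₂‖=2.142553; λ = 2/(‖b₁‖+‖b₂‖) = 0.466733, sign → tz>0 ⇒ λ=+0.466733
r₁ = λ·B[:,0] = (+0.99140,-0.10695,+0.07539); r₂ = λ·B[:,1] = (+0.12080,+0.96950,-0.21327)
r₃ = r₁×r₂ = (-0.05028,+0.22054,+0.97408); SVD([r₁ r₂ r₃]) → R = UVᵀ:
  R  [+0.99140 +0.12080 -0.05028]
  R  [-0.10695 +0.96950 +0.22054]
  R  [+0.07539 -0.21327 +0.97408]
t = (-0.14435, -0.10181, +0.46673) m
tr R = 2.934978; θ = arccos((tr R − 1)/2) = 0.255690 rad = 14.650°
axis k = ((R−Rᵀ)₃₂, (R−Rᵀ)₁₃, (R−Rᵀ)₂₁) / (2 sinθ) = (-0.857634, -0.248461, -0.450257)
rvec = θ·k = (-0.219288, -0.063529, -0.115126)

rvec=(-0.2193, -0.0635, -0.1151) tvec=(-0.1444, -0.1018, 0.4667)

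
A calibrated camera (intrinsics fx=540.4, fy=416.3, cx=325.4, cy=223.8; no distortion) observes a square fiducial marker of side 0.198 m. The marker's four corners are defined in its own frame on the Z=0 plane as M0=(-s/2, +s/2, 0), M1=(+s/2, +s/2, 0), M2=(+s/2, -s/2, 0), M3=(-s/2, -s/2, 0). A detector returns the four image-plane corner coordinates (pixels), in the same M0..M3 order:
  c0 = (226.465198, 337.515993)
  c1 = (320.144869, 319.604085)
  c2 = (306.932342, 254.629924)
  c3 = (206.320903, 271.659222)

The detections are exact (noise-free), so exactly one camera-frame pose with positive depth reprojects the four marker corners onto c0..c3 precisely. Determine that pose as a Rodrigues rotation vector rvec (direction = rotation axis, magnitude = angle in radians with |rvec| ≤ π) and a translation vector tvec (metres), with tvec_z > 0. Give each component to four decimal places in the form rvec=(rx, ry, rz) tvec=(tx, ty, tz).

rvec=(0.3560, -0.2071, -0.1699) tvec=(-0.1193, 0.1902, 1.0849)

Intrinsics K: fx=540.4, fy=416.3, cx=325.4, cy=223.8
Marker side s = 0.198 m; corners in marker frame (Z=0):
  M0 = (-0.0990, +0.0990, 0)
  M1 = (+0.0990, +0.0990, 0)
  M2 = (+0.0990, -0.0990, 0)
  M3 = (-0.0990, -0.0990, 0)
Detected image corners:
  c0 = (226.465198, 337.515993) px
  c1 = (320.144869, 319.604085) px
  c2 = (306.932342, 254.629924) px
  c3 = (206.320903, 271.659222) px
Planar DLT: solve 8×8 A·h = b for H (H[2,2]=1):
  H  [+531.70431 +172.29903 +265.99691]
  H  [-41.80618 +428.98072 +296.79591]
  H  [+0.15718 +0.33339 +1.00000]
B = K⁻¹H; ‖b₁‖=0.921786, ‖b₂‖=0.921786; λ = 2/(‖b₁‖+‖b₂‖) = 1.084850, sign → tz>0 ⇒ λ=+1.084850
r₁ = λ·B[:,0] = (+0.96472,-0.20061,+0.17052); r₂ = λ·B[:,1] = (+0.12811,+0.92346,+0.36168)
r₃ = r₁×r₂ = (-0.23003,-0.32707,+0.91658); SVD([r₁ r₂ r₃]) → R = UVᵀ:
  R  [+0.96472 +0.12811 -0.23003]
  R  [-0.20061 +0.92346 -0.32707]
  R  [+0.17052 +0.36168 +0.91658]
t = (-0.11925, +0.19022, +1.08485) m
tr R = 2.804752; θ = arccos((tr R − 1)/2) = 0.445545 rad = 25.528°
axis k = ((R−Rᵀ)₃₂, (R−Rᵀ)₁₃, (R−Rᵀ)₂₁) / (2 sinθ) = (+0.799108, -0.464723, -0.381390)
rvec = θ·k = (+0.356039, -0.207055, -0.169927)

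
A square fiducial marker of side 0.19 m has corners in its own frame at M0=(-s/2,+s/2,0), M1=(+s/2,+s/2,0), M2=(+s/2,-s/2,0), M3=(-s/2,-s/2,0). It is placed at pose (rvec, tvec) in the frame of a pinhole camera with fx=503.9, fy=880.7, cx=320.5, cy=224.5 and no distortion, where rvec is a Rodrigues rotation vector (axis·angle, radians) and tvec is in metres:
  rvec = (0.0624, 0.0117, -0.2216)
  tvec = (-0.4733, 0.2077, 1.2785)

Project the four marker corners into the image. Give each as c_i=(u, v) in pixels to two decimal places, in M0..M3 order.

Intrinsics K: fx=503.9, fy=880.7, cx=320.5, cy=224.5
Marker side s = 0.19 m; corners in marker frame (Z=0):
  M0 = (-0.0950, +0.0950, 0)
  M1 = (+0.0950, +0.0950, 0)
  M2 = (+0.0950, -0.0950, 0)
  M3 = (-0.0950, -0.0950, 0)
rvec = (0.0624, 0.0117, -0.2216), |rvec| = θ = 0.23052 rad = 13.208°
Rodrigues: sinθ=0.22848, 1−cosθ=0.02645; R = I + sinθ·[k]× + (1−cosθ)·[k]×²:
    [+0.97549 +0.22001 +0.00471]
    [-0.21928 +0.97362 -0.06314]
    [-0.01848 +0.06056 +0.99799]
t = (-0.4733, 0.2077, 1.2785) m
M0: Pc = R·M0+t = (-0.54507, +0.32103, +1.28601); u = 503.9·(-0.54507)/1.28601 + 320.5 = 106.9236, v = 880.7·(+0.32103)/1.28601 + 224.5 = 444.3483
M1: Pc = R·M1+t = (-0.35973, +0.27936, +1.28250); u = 503.9·(-0.35973)/1.28250 + 320.5 = 179.1609, v = 880.7·(+0.27936)/1.28250 + 224.5 = 416.3399
M2: Pc = R·M2+t = (-0.40153, +0.09437, +1.27099); u = 503.9·(-0.40153)/1.27099 + 320.5 = 161.3088, v = 880.7·(+0.09437)/1.27099 + 224.5 = 289.8946
M3: Pc = R·M3+t = (-0.58687, +0.13604, +1.27450); u = 503.9·(-0.58687)/1.27450 + 320.5 = 88.4685, v = 880.7·(+0.13604)/1.27450 + 224.5 = 318.5042

c0=(106.92, 444.35) c1=(179.16, 416.34) c2=(161.31, 289.89) c3=(88.47, 318.50)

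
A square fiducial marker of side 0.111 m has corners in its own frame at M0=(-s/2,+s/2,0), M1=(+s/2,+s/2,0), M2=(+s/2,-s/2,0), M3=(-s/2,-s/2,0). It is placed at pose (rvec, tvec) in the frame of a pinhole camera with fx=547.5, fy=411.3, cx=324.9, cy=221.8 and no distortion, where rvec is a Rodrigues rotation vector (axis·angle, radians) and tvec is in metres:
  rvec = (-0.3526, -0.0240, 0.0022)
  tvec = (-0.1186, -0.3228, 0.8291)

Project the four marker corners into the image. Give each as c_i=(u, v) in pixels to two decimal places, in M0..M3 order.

Intrinsics K: fx=547.5, fy=411.3, cx=324.9, cy=221.8
Marker side s = 0.111 m; corners in marker frame (Z=0):
  M0 = (-0.0555, +0.0555, 0)
  M1 = (+0.0555, +0.0555, 0)
  M2 = (+0.0555, -0.0555, 0)
  M3 = (-0.0555, -0.0555, 0)
rvec = (-0.3526, -0.0240, 0.0022), |rvec| = θ = 0.35342 rad = 20.250°
Rodrigues: sinθ=0.34611, 1−cosθ=0.06181; R = I + sinθ·[k]× + (1−cosθ)·[k]×²:
    [+0.99971 +0.00203 -0.02389]
    [+0.00634 +0.93848 +0.34528]
    [+0.02312 -0.34533 +0.93820]
t = (-0.1186, -0.3228, 0.8291) m
M0: Pc = R·M0+t = (-0.17397, -0.27107, +0.80865); u = 547.5·(-0.17397)/0.80865 + 324.9 = 207.1122, v = 411.3·(-0.27107)/0.80865 + 221.8 = 83.9289
M1: Pc = R·M1+t = (-0.06300, -0.27036, +0.81122); u = 547.5·(-0.06300)/0.81122 + 324.9 = 282.3785, v = 411.3·(-0.27036)/0.81122 + 221.8 = 84.7219
M2: Pc = R·M2+t = (-0.06323, -0.37453, +0.84955); u = 547.5·(-0.06323)/0.84955 + 324.9 = 284.1516, v = 411.3·(-0.37453)/0.84955 + 221.8 = 40.4736
M3: Pc = R·M3+t = (-0.17420, -0.37524, +0.84698); u = 547.5·(-0.17420)/0.84698 + 324.9 = 212.2970, v = 411.3·(-0.37524)/0.84698 + 221.8 = 39.5824

c0=(207.11, 83.93) c1=(282.38, 84.72) c2=(284.15, 40.47) c3=(212.30, 39.58)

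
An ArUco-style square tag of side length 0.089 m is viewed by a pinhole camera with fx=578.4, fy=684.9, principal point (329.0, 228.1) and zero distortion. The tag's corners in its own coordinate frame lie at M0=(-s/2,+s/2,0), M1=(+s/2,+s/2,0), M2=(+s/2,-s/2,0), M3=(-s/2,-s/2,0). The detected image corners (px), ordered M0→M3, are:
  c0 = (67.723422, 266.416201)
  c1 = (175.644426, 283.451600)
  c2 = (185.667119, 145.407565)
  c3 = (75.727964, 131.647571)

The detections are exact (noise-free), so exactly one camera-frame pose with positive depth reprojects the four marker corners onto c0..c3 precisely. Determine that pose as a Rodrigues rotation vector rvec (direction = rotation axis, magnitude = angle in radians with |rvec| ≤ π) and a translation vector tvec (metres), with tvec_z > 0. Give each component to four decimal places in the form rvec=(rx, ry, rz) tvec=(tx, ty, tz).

Intrinsics K: fx=578.4, fy=684.9, cx=329.0, cy=228.1
Marker side s = 0.089 m; corners in marker frame (Z=0):
  M0 = (-0.0445, +0.0445, 0)
  M1 = (+0.0445, +0.0445, 0)
  M2 = (+0.0445, -0.0445, 0)
  M3 = (-0.0445, -0.0445, 0)
Detected image corners:
  c0 = (67.723422, 266.416201) px
  c1 = (175.644426, 283.451600) px
  c2 = (185.667119, 145.407565) px
  c3 = (75.727964, 131.647571) px
Planar DLT: solve 8×8 A·h = b for H (H[2,2]=1):
  H  [+1187.17167 -77.89524 +125.44952]
  H  [+113.08612 +1570.48158 +207.19000]
  H  [-0.29058 +0.18412 +1.00000]
B = K⁻¹H; ‖b₁‖=2.252032, ‖b₂‖=2.252032; λ = 2/(‖b₁‖+‖b₂‖) = 0.444043, sign → tz>0 ⇒ λ=+0.444043
r₁ = λ·B[:,0] = (+0.98480,+0.11629,-0.12903); r₂ = λ·B[:,1] = (-0.10631,+0.99097,+0.08176)
r₃ = r₁×r₂ = (+0.13737,-0.06680,+0.98826); SVD([r₁ r₂ r₃]) → R = UVᵀ:
  R  [+0.98480 -0.10631 +0.13737]
  R  [+0.11629 +0.99097 -0.06680]
  R  [-0.12903 +0.08176 +0.98826]
t = (-0.15627, -0.01356, +0.44404) m
tr R = 2.964029; θ = arccos((tr R − 1)/2) = 0.189946 rad = 10.883°
axis k = ((R−Rᵀ)₃₂, (R−Rᵀ)₁₃, (R−Rᵀ)₂₁) / (2 sinθ) = (+0.393416, +0.705500, +0.589486)
rvec = θ·k = (+0.074728, +0.134007, +0.111970)

rvec=(0.0747, 0.1340, 0.1120) tvec=(-0.1563, -0.0136, 0.4440)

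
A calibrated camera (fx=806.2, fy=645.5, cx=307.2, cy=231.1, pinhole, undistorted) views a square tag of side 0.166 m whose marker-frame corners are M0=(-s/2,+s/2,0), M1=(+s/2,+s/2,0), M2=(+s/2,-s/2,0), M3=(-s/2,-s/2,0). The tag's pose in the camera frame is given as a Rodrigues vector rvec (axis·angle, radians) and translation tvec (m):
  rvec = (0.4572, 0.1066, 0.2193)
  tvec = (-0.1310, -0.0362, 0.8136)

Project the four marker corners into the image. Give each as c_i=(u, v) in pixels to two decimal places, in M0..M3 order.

Intrinsics K: fx=806.2, fy=645.5, cx=307.2, cy=231.1
Marker side s = 0.166 m; corners in marker frame (Z=0):
  M0 = (-0.0830, +0.0830, 0)
  M1 = (+0.0830, +0.0830, 0)
  M2 = (+0.0830, -0.0830, 0)
  M3 = (-0.0830, -0.0830, 0)
rvec = (0.4572, 0.1066, 0.2193), |rvec| = θ = 0.51816 rad = 29.688°
Rodrigues: sinθ=0.49528, 1−cosθ=0.13127; R = I + sinθ·[k]× + (1−cosθ)·[k]×²:
    [+0.97093 -0.18579 +0.15091]
    [+0.23345 +0.87429 -0.42558]
    [-0.05287 +0.44844 +0.89225]
t = (-0.1310, -0.0362, 0.8136) m
M0: Pc = R·M0+t = (-0.22701, +0.01699, +0.85521); u = 806.2·(-0.22701)/0.85521 + 307.2 = 93.2013, v = 645.5·(+0.01699)/0.85521 + 231.1 = 243.9238
M1: Pc = R·M1+t = (-0.06583, +0.05574, +0.84643); u = 806.2·(-0.06583)/0.84643 + 307.2 = 244.4959, v = 645.5·(+0.05574)/0.84643 + 231.1 = 273.6095
M2: Pc = R·M2+t = (-0.03499, -0.08939, +0.77199); u = 806.2·(-0.03499)/0.77199 + 307.2 = 270.6572, v = 645.5·(-0.08939)/0.77199 + 231.1 = 156.3566
M3: Pc = R·M3+t = (-0.19617, -0.12814, +0.78077); u = 806.2·(-0.19617)/0.78077 + 307.2 = 104.6434, v = 645.5·(-0.12814)/0.78077 + 231.1 = 125.1586

c0=(93.20, 243.92) c1=(244.50, 273.61) c2=(270.66, 156.36) c3=(104.64, 125.16)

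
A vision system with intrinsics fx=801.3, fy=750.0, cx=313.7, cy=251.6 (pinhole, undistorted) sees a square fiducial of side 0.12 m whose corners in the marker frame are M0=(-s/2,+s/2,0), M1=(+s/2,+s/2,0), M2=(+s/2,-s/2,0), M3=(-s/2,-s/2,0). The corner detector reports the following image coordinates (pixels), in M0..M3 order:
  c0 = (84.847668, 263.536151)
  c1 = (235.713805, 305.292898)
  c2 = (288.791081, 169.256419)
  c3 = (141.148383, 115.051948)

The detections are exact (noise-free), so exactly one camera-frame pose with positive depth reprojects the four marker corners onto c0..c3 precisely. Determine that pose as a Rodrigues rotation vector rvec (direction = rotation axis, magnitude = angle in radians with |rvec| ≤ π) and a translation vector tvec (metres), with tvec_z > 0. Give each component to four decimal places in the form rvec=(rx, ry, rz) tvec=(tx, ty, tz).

rvec=(0.1214, -0.4197, 0.3376) tvec=(-0.0915, -0.0294, 0.5955)

Intrinsics K: fx=801.3, fy=750.0, cx=313.7, cy=251.6
Marker side s = 0.12 m; corners in marker frame (Z=0):
  M0 = (-0.0600, +0.0600, 0)
  M1 = (+0.0600, +0.0600, 0)
  M2 = (+0.0600, -0.0600, 0)
  M3 = (-0.0600, -0.0600, 0)
Detected image corners:
  c0 = (84.847668, 263.536151) px
  c1 = (235.713805, 305.292898) px
  c2 = (288.791081, 169.256419) px
  c3 = (141.148383, 115.051948) px
Planar DLT: solve 8×8 A·h = b for H (H[2,2]=1):
  H  [+1375.74755 -440.61346 +190.64562]
  H  [+549.53312 +1199.86827 +214.62747]
  H  [+0.70299 +0.07761 +1.00000]
B = K⁻¹H; ‖b₁‖=1.679146, ‖b₂‖=1.679146; λ = 2/(‖b₁‖+‖b₂‖) = 0.595541, sign → tz>0 ⇒ λ=+0.595541
r₁ = λ·B[:,0] = (+0.85858,+0.29591,+0.41866); r₂ = λ·B[:,1] = (-0.34557,+0.93726,+0.04622)
r₃ = r₁×r₂ = (-0.37871,-0.18436,+0.90697); SVD([r₁ r₂ r₃]) → R = UVᵀ:
  R  [+0.85858 -0.34557 -0.37871]
  R  [+0.29591 +0.93726 -0.18436]
  R  [+0.41866 +0.04622 +0.90697]
t = (-0.09146, -0.02936, +0.59554) m
tr R = 2.702803; θ = arccos((tr R − 1)/2) = 0.552145 rad = 31.636°
axis k = ((R−Rᵀ)₃₂, (R−Rᵀ)₁₃, (R−Rᵀ)₂₁) / (2 sinθ) = (+0.219801, -0.760103, +0.611499)
rvec = θ·k = (+0.121362, -0.419687, +0.337636)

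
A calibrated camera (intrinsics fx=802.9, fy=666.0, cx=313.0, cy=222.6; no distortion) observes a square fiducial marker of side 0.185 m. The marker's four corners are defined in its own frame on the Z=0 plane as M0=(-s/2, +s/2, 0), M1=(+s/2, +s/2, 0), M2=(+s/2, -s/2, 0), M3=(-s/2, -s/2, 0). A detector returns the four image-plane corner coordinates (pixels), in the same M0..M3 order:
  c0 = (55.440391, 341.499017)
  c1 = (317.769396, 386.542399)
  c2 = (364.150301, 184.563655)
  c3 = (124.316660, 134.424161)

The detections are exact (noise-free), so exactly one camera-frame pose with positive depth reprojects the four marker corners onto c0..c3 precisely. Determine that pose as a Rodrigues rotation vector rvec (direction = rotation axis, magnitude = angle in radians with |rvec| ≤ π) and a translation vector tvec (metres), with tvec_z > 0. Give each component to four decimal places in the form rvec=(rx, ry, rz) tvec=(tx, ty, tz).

Intrinsics K: fx=802.9, fy=666.0, cx=313.0, cy=222.6
Marker side s = 0.185 m; corners in marker frame (Z=0):
  M0 = (-0.0925, +0.0925, 0)
  M1 = (+0.0925, +0.0925, 0)
  M2 = (+0.0925, -0.0925, 0)
  M3 = (-0.0925, -0.0925, 0)
Detected image corners:
  c0 = (55.440391, 341.499017) px
  c1 = (317.769396, 386.542399) px
  c2 = (364.150301, 184.563655) px
  c3 = (124.316660, 134.424161) px
Planar DLT: solve 8×8 A·h = b for H (H[2,2]=1):
  H  [+1405.36331 -402.90000 +219.29332]
  H  [+319.26848 +992.59273 +258.20296]
  H  [+0.23483 -0.43039 +1.00000]
B = K⁻¹H; ‖b₁‖=1.722649, ‖b₂‖=1.722649; λ = 2/(‖b₁‖+‖b₂‖) = 0.580501, sign → tz>0 ⇒ λ=+0.580501
r₁ = λ·B[:,0] = (+0.96294,+0.23272,+0.13632); r₂ = λ·B[:,1] = (-0.19390,+0.94867,-0.24984)
r₃ = r₁×r₂ = (-0.18747,+0.21415,+0.95864); SVD([r₁ r₂ r₃]) → R = UVᵀ:
  R  [+0.96294 -0.19390 -0.18747]
  R  [+0.23272 +0.94867 +0.21415]
  R  [+0.13632 -0.24984 +0.95864]
t = (-0.06775, +0.03103, +0.58050) m
tr R = 2.870258; θ = arccos((tr R − 1)/2) = 0.362173 rad = 20.751°
axis k = ((R−Rᵀ)₃₂, (R−Rᵀ)₁₃, (R−Rᵀ)₂₁) / (2 sinθ) = (-0.654792, -0.456930, +0.602048)
rvec = θ·k = (-0.237148, -0.165488, +0.218045)

rvec=(-0.2371, -0.1655, 0.2180) tvec=(-0.0678, 0.0310, 0.5805)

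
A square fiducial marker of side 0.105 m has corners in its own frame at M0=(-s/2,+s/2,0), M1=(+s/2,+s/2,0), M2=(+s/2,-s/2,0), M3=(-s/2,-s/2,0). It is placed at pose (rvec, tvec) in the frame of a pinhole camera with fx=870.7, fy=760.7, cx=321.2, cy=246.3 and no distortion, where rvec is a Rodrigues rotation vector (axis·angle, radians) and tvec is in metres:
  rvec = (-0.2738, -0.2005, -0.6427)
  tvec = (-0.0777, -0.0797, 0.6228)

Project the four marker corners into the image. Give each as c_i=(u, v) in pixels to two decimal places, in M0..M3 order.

c0=(195.30, 233.61) c1=(315.15, 162.67) c2=(228.56, 70.56) c3=(108.62, 135.06)

Intrinsics K: fx=870.7, fy=760.7, cx=321.2, cy=246.3
Marker side s = 0.105 m; corners in marker frame (Z=0):
  M0 = (-0.0525, +0.0525, 0)
  M1 = (+0.0525, +0.0525, 0)
  M2 = (+0.0525, -0.0525, 0)
  M3 = (-0.0525, -0.0525, 0)
rvec = (-0.2738, -0.2005, -0.6427), |rvec| = θ = 0.72679 rad = 41.642°
Rodrigues: sinθ=0.66448, 1−cosθ=0.25269; R = I + sinθ·[k]× + (1−cosθ)·[k]×²:
    [+0.78317 +0.61385 -0.09913]
    [-0.56133 +0.76654 +0.31197]
    [+0.26749 -0.18868 +0.94491]
t = (-0.0777, -0.0797, 0.6228) m
M0: Pc = R·M0+t = (-0.08659, -0.00999, +0.59885); u = 870.7·(-0.08659)/0.59885 + 321.2 = 195.3038, v = 760.7·(-0.00999)/0.59885 + 246.3 = 233.6142
M1: Pc = R·M1+t = (-0.00436, -0.06893, +0.62694); u = 870.7·(-0.00436)/0.62694 + 321.2 = 315.1501, v = 760.7·(-0.06893)/0.62694 + 246.3 = 162.6673
M2: Pc = R·M2+t = (-0.06881, -0.14941, +0.64675); u = 870.7·(-0.06881)/0.64675 + 321.2 = 228.5618, v = 760.7·(-0.14941)/0.64675 + 246.3 = 70.5615
M3: Pc = R·M3+t = (-0.15104, -0.09047, +0.61866); u = 870.7·(-0.15104)/0.61866 + 321.2 = 108.6223, v = 760.7·(-0.09047)/0.61866 + 246.3 = 135.0550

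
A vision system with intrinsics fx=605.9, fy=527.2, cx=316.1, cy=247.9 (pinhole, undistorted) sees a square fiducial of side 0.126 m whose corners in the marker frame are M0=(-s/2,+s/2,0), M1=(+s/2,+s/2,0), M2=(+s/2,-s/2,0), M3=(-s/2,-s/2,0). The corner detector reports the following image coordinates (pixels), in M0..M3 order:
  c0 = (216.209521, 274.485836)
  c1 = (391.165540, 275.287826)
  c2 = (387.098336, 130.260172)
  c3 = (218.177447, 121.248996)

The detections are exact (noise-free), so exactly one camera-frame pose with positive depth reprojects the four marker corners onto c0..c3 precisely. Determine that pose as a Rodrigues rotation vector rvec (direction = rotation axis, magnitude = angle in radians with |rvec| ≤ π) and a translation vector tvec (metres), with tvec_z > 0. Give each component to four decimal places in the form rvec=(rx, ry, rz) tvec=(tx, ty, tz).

Intrinsics K: fx=605.9, fy=527.2, cx=316.1, cy=247.9
Marker side s = 0.126 m; corners in marker frame (Z=0):
  M0 = (-0.0630, +0.0630, 0)
  M1 = (+0.0630, +0.0630, 0)
  M2 = (+0.0630, -0.0630, 0)
  M3 = (-0.0630, -0.0630, 0)
Detected image corners:
  c0 = (216.209521, 274.485836) px
  c1 = (391.165540, 275.287826) px
  c2 = (387.098336, 130.260172) px
  c3 = (218.177447, 121.248996) px
Planar DLT: solve 8×8 A·h = b for H (H[2,2]=1):
  H  [+1499.41671 -76.27582 +305.56968]
  H  [+128.88768 +1126.32363 +199.06821]
  H  [+0.44613 -0.28130 +1.00000]
B = K⁻¹H; ‖b₁‖=2.286166, ‖b₂‖=2.286166; λ = 2/(‖b₁‖+‖b₂‖) = 0.437414, sign → tz>0 ⇒ λ=+0.437414
r₁ = λ·B[:,0] = (+0.98066,+0.01518,+0.19514); r₂ = λ·B[:,1] = (+0.00913,+0.99236,-0.12304)
r₃ = r₁×r₂ = (-0.19552,+0.12245,+0.97303); SVD([r₁ r₂ r₃]) → R = UVᵀ:
  R  [+0.98066 +0.00913 -0.19552]
  R  [+0.01518 +0.99236 +0.12245]
  R  [+0.19514 -0.12304 +0.97303]
t = (-0.00760, -0.04052, +0.43741) m
tr R = 2.946042; θ = arccos((tr R − 1)/2) = 0.232814 rad = 13.339°
axis k = ((R−Rᵀ)₃₂, (R−Rᵀ)₁₃, (R−Rᵀ)₂₁) / (2 sinθ) = (-0.532016, -0.846633, +0.013110)
rvec = θ·k = (-0.123860, -0.197108, +0.003052)

rvec=(-0.1239, -0.1971, 0.0031) tvec=(-0.0076, -0.0405, 0.4374)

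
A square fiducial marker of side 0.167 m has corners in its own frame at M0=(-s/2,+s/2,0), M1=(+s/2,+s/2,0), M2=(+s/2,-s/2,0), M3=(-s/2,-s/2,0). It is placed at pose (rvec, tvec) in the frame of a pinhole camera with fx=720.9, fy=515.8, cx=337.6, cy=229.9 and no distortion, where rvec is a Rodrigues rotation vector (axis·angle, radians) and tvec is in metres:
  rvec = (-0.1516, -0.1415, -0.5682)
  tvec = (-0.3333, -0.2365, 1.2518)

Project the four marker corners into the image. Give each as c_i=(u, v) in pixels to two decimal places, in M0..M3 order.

c0=(127.86, 178.15) c1=(212.53, 143.48) c2=(162.80, 88.42) c3=(78.14, 121.32)

Intrinsics K: fx=720.9, fy=515.8, cx=337.6, cy=229.9
Marker side s = 0.167 m; corners in marker frame (Z=0):
  M0 = (-0.0835, +0.0835, 0)
  M1 = (+0.0835, +0.0835, 0)
  M2 = (+0.0835, -0.0835, 0)
  M3 = (-0.0835, -0.0835, 0)
rvec = (-0.1516, -0.1415, -0.5682), |rvec| = θ = 0.60486 rad = 34.656°
Rodrigues: sinθ=0.56865, 1−cosθ=0.17742; R = I + sinθ·[k]× + (1−cosθ)·[k]×²:
    [+0.83373 +0.54458 -0.09126]
    [-0.52378 +0.83229 +0.18151]
    [+0.17480 -0.10353 +0.97915]
t = (-0.3333, -0.2365, 1.2518) m
M0: Pc = R·M0+t = (-0.35744, -0.12327, +1.22856); u = 720.9·(-0.35744)/1.22856 + 337.6 = 127.8576, v = 515.8·(-0.12327)/1.22856 + 229.9 = 178.1469
M1: Pc = R·M1+t = (-0.21821, -0.21074, +1.25775); u = 720.9·(-0.21821)/1.25775 + 337.6 = 212.5289, v = 515.8·(-0.21074)/1.25775 + 229.9 = 143.4764
M2: Pc = R·M2+t = (-0.30916, -0.34973, +1.27504); u = 720.9·(-0.30916)/1.27504 + 337.6 = 162.8048, v = 515.8·(-0.34973)/1.27504 + 229.9 = 88.4209
M3: Pc = R·M3+t = (-0.44839, -0.26226, +1.24585); u = 720.9·(-0.44839)/1.24585 + 337.6 = 78.1436, v = 515.8·(-0.26226)/1.24585 + 229.9 = 121.3202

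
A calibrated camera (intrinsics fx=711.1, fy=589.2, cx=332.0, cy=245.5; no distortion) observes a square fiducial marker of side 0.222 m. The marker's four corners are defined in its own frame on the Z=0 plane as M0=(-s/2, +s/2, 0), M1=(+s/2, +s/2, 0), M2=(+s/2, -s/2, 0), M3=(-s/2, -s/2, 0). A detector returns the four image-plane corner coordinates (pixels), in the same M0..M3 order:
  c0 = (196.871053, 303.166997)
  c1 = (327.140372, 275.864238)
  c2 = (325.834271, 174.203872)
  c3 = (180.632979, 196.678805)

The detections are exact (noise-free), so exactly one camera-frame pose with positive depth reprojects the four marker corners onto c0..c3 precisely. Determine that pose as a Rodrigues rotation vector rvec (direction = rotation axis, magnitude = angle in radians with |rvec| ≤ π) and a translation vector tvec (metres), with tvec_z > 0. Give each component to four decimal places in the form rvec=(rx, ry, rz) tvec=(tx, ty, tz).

rvec=(0.5263, -0.4105, -0.1182) tvec=(-0.1100, -0.0107, 1.0905)

Intrinsics K: fx=711.1, fy=589.2, cx=332.0, cy=245.5
Marker side s = 0.222 m; corners in marker frame (Z=0):
  M0 = (-0.1110, +0.1110, 0)
  M1 = (+0.1110, +0.1110, 0)
  M2 = (+0.1110, -0.1110, 0)
  M3 = (-0.1110, -0.1110, 0)
Detected image corners:
  c0 = (196.871053, 303.166997) px
  c1 = (327.140372, 275.864238) px
  c2 = (325.834271, 174.203872) px
  c3 = (180.632979, 196.678805) px
Planar DLT: solve 8×8 A·h = b for H (H[2,2]=1):
  H  [+701.34056 +158.85687 +260.30016]
  H  [-36.48108 +579.53240 +239.73793]
  H  [+0.32085 +0.46790 +1.00000]
B = K⁻¹H; ‖b₁‖=0.917005, ‖b₂‖=0.917005; λ = 2/(‖b₁‖+‖b₂‖) = 1.090506, sign → tz>0 ⇒ λ=+1.090506
r₁ = λ·B[:,0] = (+0.91218,-0.21331,+0.34989); r₂ = λ·B[:,1] = (+0.00539,+0.86001,+0.51025)
r₃ = r₁×r₂ = (-0.40975,-0.46356,+0.78563); SVD([r₁ r₂ r₃]) → R = UVᵀ:
  R  [+0.91218 +0.00539 -0.40975]
  R  [-0.21331 +0.86001 -0.46356]
  R  [+0.34989 +0.51025 +0.78563]
t = (-0.10996, -0.01066, +1.09051) m
tr R = 2.557825; θ = arccos((tr R − 1)/2) = 0.677867 rad = 38.839°
axis k = ((R−Rᵀ)₃₂, (R−Rᵀ)₁₃, (R−Rᵀ)₂₁) / (2 sinθ) = (+0.776395, -0.605647, -0.174362)
rvec = θ·k = (+0.526292, -0.410548, -0.118194)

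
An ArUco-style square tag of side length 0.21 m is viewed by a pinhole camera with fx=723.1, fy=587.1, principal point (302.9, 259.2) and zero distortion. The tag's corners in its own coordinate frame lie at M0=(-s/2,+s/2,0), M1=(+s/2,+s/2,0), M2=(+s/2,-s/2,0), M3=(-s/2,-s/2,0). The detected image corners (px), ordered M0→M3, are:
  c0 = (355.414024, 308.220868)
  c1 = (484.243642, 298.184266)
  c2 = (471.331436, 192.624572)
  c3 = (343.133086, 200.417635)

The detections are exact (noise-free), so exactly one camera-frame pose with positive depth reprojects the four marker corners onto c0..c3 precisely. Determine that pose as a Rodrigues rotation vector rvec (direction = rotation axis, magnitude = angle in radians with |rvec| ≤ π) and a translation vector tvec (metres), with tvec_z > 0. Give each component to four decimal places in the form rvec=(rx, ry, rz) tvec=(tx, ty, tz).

rvec=(-0.0428, -0.1105, -0.0876) tvec=(0.1769, -0.0187, 1.1496)

Intrinsics K: fx=723.1, fy=587.1, cx=302.9, cy=259.2
Marker side s = 0.21 m; corners in marker frame (Z=0):
  M0 = (-0.1050, +0.1050, 0)
  M1 = (+0.1050, +0.1050, 0)
  M2 = (+0.1050, -0.1050, 0)
  M3 = (-0.1050, -0.1050, 0)
Detected image corners:
  c0 = (355.414024, 308.220868) px
  c1 = (484.243642, 298.184266) px
  c2 = (471.331436, 192.624572) px
  c3 = (343.133086, 200.417635) px
Planar DLT: solve 8×8 A·h = b for H (H[2,2]=1):
  H  [+652.24061 +46.37867 +414.16587]
  H  [-18.09863 +499.72269 +249.63178]
  H  [+0.09739 -0.03294 +1.00000]
B = K⁻¹H; ‖b₁‖=0.869837, ‖b₂‖=0.869837; λ = 2/(‖b₁‖+‖b₂‖) = 1.149640, sign → tz>0 ⇒ λ=+1.149640
r₁ = λ·B[:,0] = (+0.99008,-0.08487,+0.11197); r₂ = λ·B[:,1] = (+0.08960,+0.99526,-0.03787)
r₃ = r₁×r₂ = (-0.10822,+0.04752,+0.99299); SVD([r₁ r₂ r₃]) → R = UVᵀ:
  R  [+0.99008 +0.08960 -0.10822]
  R  [-0.08487 +0.99526 +0.04752]
  R  [+0.11197 -0.03787 +0.99299]
t = (+0.17690, -0.01874, +1.14964) m
tr R = 2.978329; θ = arccos((tr R − 1)/2) = 0.147343 rad = 8.442°
axis k = ((R−Rᵀ)₃₂, (R−Rᵀ)₁₃, (R−Rᵀ)₂₁) / (2 sinθ) = (-0.290809, -0.749902, -0.594203)
rvec = θ·k = (-0.042848, -0.110492, -0.087551)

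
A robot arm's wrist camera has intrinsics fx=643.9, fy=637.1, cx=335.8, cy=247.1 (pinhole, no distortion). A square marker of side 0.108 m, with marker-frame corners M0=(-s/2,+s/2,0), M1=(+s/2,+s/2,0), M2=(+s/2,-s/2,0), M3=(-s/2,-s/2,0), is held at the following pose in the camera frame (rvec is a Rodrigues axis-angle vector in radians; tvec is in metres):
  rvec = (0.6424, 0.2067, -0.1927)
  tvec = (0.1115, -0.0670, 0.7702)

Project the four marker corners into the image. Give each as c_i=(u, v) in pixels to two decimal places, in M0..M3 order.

c0=(393.18, 232.61) c1=(480.05, 222.20) c2=(469.24, 145.74) c3=(375.62, 159.75)

Intrinsics K: fx=643.9, fy=637.1, cx=335.8, cy=247.1
Marker side s = 0.108 m; corners in marker frame (Z=0):
  M0 = (-0.0540, +0.0540, 0)
  M1 = (+0.0540, +0.0540, 0)
  M2 = (+0.0540, -0.0540, 0)
  M3 = (-0.0540, -0.0540, 0)
rvec = (0.6424, 0.2067, -0.1927), |rvec| = θ = 0.70181 rad = 40.211°
Rodrigues: sinθ=0.64560, 1−cosθ=0.23632; R = I + sinθ·[k]× + (1−cosθ)·[k]×²:
    [+0.96168 +0.24098 +0.13075]
    [-0.11356 +0.78418 -0.61006]
    [-0.24954 +0.57184 +0.78149]
t = (0.1115, -0.0670, 0.7702) m
M0: Pc = R·M0+t = (+0.07258, -0.01852, +0.81455); u = 643.9·(+0.07258)/0.81455 + 335.8 = 393.1755, v = 637.1·(-0.01852)/0.81455 + 247.1 = 232.6127
M1: Pc = R·M1+t = (+0.17644, -0.03079, +0.78760); u = 643.9·(+0.17644)/0.78760 + 335.8 = 480.0503, v = 637.1·(-0.03079)/0.78760 + 247.1 = 222.1965
M2: Pc = R·M2+t = (+0.15042, -0.11548, +0.72585); u = 643.9·(+0.15042)/0.72585 + 335.8 = 469.2364, v = 637.1·(-0.11548)/0.72585 + 247.1 = 145.7414
M3: Pc = R·M3+t = (+0.04656, -0.10321, +0.75280); u = 643.9·(+0.04656)/0.75280 + 335.8 = 375.6217, v = 637.1·(-0.10321)/0.75280 + 247.1 = 159.7492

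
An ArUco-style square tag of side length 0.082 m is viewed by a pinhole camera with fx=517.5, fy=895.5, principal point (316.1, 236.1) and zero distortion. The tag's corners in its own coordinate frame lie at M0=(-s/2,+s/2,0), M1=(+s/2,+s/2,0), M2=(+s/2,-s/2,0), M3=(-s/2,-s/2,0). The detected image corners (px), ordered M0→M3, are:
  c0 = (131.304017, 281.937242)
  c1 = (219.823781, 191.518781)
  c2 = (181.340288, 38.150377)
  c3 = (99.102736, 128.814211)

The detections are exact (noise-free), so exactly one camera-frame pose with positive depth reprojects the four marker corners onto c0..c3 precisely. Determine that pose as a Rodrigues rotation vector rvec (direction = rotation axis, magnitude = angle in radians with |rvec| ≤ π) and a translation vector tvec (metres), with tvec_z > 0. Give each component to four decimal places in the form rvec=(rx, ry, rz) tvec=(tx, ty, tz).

rvec=(-0.2429, 0.2474, -0.4772) tvec=(-0.1235, -0.0347, 0.4008)

Intrinsics K: fx=517.5, fy=895.5, cx=316.1, cy=236.1
Marker side s = 0.082 m; corners in marker frame (Z=0):
  M0 = (-0.0410, +0.0410, 0)
  M1 = (+0.0410, +0.0410, 0)
  M2 = (+0.0410, -0.0410, 0)
  M3 = (-0.0410, -0.0410, 0)
Detected image corners:
  c0 = (131.304017, 281.937242) px
  c1 = (219.823781, 191.518781) px
  c2 = (181.340288, 38.150377) px
  c3 = (99.102736, 128.814211) px
Planar DLT: solve 8×8 A·h = b for H (H[2,2]=1):
  H  [+970.34488 +317.49727 +156.60200]
  H  [-1174.91744 +1754.42855 +158.68031]
  H  [-0.44167 -0.71450 +1.00000]
B = K⁻¹H; ‖b₁‖=2.494960, ‖b₂‖=2.494960; λ = 2/(‖b₁‖+‖b₂‖) = 0.400808, sign → tz>0 ⇒ λ=+0.400808
r₁ = λ·B[:,0] = (+0.85967,-0.47920,-0.17702); r₂ = λ·B[:,1] = (+0.42083,+0.86075,-0.28638)
r₃ = r₁×r₂ = (+0.28960,+0.17169,+0.94162); SVD([r₁ r₂ r₃]) → R = UVᵀ:
  R  [+0.85967 +0.42083 +0.28960]
  R  [-0.47920 +0.86075 +0.17169]
  R  [-0.17702 -0.28638 +0.94162]
t = (-0.12353, -0.03465, +0.40081) m
tr R = 2.662043; θ = arccos((tr R − 1)/2) = 0.589855 rad = 33.796°
axis k = ((R−Rᵀ)₃₂, (R−Rᵀ)₁₃, (R−Rᵀ)₂₁) / (2 sinθ) = (-0.411753, +0.419448, -0.809026)
rvec = θ·k = (-0.242875, +0.247414, -0.477208)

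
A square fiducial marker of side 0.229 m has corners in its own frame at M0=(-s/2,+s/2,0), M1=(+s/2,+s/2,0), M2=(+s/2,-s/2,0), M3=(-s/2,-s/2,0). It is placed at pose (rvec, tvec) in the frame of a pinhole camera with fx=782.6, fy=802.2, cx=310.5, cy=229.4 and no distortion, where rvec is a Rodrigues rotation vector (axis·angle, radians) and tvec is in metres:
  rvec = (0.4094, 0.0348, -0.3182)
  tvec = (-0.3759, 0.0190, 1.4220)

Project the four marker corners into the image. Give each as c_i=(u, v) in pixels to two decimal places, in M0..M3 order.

c0=(72.61, 312.20) c1=(185.98, 275.95) c2=(137.14, 162.21) c3=(17.35, 202.58)

Intrinsics K: fx=782.6, fy=802.2, cx=310.5, cy=229.4
Marker side s = 0.229 m; corners in marker frame (Z=0):
  M0 = (-0.1145, +0.1145, 0)
  M1 = (+0.1145, +0.1145, 0)
  M2 = (+0.1145, -0.1145, 0)
  M3 = (-0.1145, -0.1145, 0)
rvec = (0.4094, 0.0348, -0.3182), |rvec| = θ = 0.51968 rad = 29.776°
Rodrigues: sinθ=0.49661, 1−cosθ=0.13202; R = I + sinθ·[k]× + (1−cosθ)·[k]×²:
    [+0.94991 +0.31103 -0.03043]
    [-0.29710 +0.86857 -0.39663]
    [-0.09694 +0.38581 +0.91747]
t = (-0.3759, 0.0190, 1.4220) m
M0: Pc = R·M0+t = (-0.44905, +0.15247, +1.47727); u = 782.6·(-0.44905)/1.47727 + 310.5 = 72.6107, v = 802.2·(+0.15247)/1.47727 + 229.4 = 312.1951
M1: Pc = R·M1+t = (-0.23152, +0.08443, +1.45508); u = 782.6·(-0.23152)/1.45508 + 310.5 = 185.9780, v = 802.2·(+0.08443)/1.45508 + 229.4 = 275.9487
M2: Pc = R·M2+t = (-0.30275, -0.11447, +1.36673); u = 782.6·(-0.30275)/1.36673 + 310.5 = 137.1434, v = 802.2·(-0.11447)/1.36673 + 229.4 = 162.2121
M3: Pc = R·M3+t = (-0.52028, -0.04643, +1.38892); u = 782.6·(-0.52028)/1.38892 + 310.5 = 17.3453, v = 802.2·(-0.04643)/1.38892 + 229.4 = 202.5820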